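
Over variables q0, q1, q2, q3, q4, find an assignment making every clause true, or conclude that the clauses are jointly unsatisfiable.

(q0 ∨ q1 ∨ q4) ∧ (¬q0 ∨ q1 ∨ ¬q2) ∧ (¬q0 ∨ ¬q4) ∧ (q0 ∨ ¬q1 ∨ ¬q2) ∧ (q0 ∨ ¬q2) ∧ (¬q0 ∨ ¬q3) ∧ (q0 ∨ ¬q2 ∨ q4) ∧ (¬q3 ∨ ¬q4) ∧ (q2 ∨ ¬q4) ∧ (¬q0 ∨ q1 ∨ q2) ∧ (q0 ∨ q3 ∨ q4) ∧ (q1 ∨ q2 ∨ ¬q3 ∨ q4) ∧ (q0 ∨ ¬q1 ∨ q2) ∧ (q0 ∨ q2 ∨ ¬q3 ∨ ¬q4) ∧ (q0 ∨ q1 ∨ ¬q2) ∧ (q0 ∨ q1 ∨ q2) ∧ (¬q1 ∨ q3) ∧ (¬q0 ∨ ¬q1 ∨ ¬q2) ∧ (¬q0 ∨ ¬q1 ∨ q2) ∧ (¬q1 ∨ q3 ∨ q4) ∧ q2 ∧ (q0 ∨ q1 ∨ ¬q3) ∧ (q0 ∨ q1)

Case q2 = True:
  (q0 ∨ ¬q2) forces q0 = True.
  (¬q0 ∨ q1 ∨ ¬q2) forces q1 = True.
  Clause (¬q0 ∨ ¬q1 ∨ ¬q2) is falsified — contradiction.
Case q2 = False:
  Clause (q2) is falsified — contradiction.
Both cases fail, so the formula is unsatisfiable.

Unsatisfiable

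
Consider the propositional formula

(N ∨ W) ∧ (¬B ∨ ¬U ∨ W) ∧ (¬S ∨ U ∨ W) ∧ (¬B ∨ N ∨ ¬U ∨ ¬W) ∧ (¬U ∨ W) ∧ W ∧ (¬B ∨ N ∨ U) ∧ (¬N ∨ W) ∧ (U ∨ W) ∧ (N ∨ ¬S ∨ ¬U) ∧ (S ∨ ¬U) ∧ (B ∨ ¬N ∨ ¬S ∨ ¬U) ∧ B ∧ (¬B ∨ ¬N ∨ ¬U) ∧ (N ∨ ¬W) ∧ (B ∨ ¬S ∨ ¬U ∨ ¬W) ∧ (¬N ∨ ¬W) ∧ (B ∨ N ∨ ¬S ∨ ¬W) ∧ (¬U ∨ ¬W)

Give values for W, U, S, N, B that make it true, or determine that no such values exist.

The formula is unsatisfiable.

Case W = True:
  (B) forces B = True.
  (N ∨ ¬W) forces N = True.
  Clause (¬N ∨ ¬W) is falsified — contradiction.
Case W = False:
  Clause (W) is falsified — contradiction.
Both cases fail, so the formula is unsatisfiable.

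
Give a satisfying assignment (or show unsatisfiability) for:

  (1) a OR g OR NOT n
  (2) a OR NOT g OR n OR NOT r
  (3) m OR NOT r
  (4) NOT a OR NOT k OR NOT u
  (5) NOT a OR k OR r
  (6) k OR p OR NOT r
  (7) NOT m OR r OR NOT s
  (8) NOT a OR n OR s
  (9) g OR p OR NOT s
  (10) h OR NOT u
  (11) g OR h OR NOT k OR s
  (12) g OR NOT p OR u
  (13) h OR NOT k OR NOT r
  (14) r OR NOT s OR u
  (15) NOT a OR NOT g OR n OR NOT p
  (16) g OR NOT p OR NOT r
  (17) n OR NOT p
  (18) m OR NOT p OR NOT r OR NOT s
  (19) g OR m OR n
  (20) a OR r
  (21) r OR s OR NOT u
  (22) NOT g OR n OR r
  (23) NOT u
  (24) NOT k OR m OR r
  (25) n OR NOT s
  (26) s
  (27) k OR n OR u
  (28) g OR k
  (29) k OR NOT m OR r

Unit clause (NOT u) forces u = False.
Unit clause (s) forces s = True.
In (r OR NOT s OR u) only r is left, so r = True.
In (n OR NOT s) only n is left, so n = True.
In (m OR NOT r) only m is left, so m = True.
Set h = True.
Set g = True.
Set k = True.
Set p = True.
Set a = True.
All clauses satisfied.

h: True, g: True, u: False, s: True, r: True, m: True, k: True, p: True, a: True, n: True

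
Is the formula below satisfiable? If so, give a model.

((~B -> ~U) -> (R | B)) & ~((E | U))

U=F; B=T; R=F; E=F

  (~B -> ~U) -> (R | B) = True
    ~B -> ~U = True
      ~B = False
      ~U = True
    R | B = True
  ~((E | U)) = True
    E | U = False
Both conjuncts True, so the formula holds.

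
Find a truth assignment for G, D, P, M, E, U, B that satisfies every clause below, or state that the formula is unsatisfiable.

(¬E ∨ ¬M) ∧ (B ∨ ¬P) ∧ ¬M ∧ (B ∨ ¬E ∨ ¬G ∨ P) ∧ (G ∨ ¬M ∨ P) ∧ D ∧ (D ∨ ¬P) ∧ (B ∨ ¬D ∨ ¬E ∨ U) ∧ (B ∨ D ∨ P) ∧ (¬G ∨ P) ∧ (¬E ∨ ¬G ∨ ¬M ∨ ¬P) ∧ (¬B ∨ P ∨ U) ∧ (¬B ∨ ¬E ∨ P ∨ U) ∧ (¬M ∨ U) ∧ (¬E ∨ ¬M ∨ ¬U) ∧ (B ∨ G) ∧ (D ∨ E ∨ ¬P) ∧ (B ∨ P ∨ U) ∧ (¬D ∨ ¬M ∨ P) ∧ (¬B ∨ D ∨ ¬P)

G=T, D=T, P=T, M=F, E=F, U=F, B=T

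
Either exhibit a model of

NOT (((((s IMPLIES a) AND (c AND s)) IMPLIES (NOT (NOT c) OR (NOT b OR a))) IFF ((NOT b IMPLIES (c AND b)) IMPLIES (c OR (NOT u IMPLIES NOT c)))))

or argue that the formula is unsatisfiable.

UNSATISFIABLE

Case c = True: the formula becomes NOT ((True IFF True)) = False.
Case c = False: the formula becomes NOT ((True IFF True)) = False.
Both cases fail — unsatisfiable.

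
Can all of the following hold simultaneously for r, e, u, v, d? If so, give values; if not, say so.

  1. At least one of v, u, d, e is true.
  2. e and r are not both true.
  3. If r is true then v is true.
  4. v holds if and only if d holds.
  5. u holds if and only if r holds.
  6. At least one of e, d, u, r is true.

r = False, e = False, u = False, v = True, d = True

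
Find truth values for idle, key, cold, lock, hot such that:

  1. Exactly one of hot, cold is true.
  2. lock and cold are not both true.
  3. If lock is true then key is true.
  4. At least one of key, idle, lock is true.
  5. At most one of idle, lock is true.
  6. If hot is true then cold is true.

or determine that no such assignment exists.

idle = True, key = False, cold = True, lock = False, hot = False

  (1) {hot, cold}: 1 true — exactly one ✓
  (2) lock=F, cold=T — not both ✓
  (3) lock=F ⇒ key: vacuous ✓
  (4) {key, idle, lock}: 1 true — at least one ✓
  (5) {idle, lock}: 1 true — at most one ✓
  (6) hot=F ⇒ cold: vacuous ✓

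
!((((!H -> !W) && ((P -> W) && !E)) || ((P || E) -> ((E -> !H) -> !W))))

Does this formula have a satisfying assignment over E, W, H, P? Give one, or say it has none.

E=T; W=T; H=F; P=T

  !((((!H -> !W) && ((P -> W) && !E)) || ((P || E) -> ((E -> !H) -> !W)))) = True
    ((!H -> !W) && ((P -> W) && !E)) || ((P || E) -> ((E -> !H) -> !W)) = False
      (!H -> !W) && ((P -> W) && !E) = False
        !H -> !W = False
          !H = True
          !W = False
        (P -> W) && !E = False
          P -> W = True
          !E = False
      (P || E) -> ((E -> !H) -> !W) = False
        P || E = True
        (E -> !H) -> !W = False
          E -> !H = True
            !H = True
          !W = False
The formula evaluates to True.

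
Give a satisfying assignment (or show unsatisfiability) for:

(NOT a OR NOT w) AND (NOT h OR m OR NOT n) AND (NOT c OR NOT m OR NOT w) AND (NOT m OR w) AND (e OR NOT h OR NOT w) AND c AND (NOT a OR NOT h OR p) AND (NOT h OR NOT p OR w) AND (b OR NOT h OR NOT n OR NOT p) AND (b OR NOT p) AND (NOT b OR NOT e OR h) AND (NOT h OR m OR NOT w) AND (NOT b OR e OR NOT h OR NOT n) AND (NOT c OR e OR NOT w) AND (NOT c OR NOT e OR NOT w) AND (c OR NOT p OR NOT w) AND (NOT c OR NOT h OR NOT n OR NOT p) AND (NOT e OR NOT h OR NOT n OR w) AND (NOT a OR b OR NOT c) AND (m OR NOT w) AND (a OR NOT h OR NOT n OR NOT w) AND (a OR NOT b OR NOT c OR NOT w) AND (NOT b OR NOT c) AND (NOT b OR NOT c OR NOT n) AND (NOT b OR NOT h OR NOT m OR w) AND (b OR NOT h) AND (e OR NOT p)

w = False, e = True, p = False, m = False, c = True, n = False, a = False, h = False, b = False

Unit clause (c) forces c = True.
In (NOT b OR NOT c) only NOT b is left, so b = False.
In (b OR NOT h) only NOT h is left, so h = False.
In (b OR NOT p) only NOT p is left, so p = False.
In (NOT a OR b OR NOT c) only NOT a is left, so a = False.
Try w = True:
  (NOT c OR NOT m OR NOT w) forces m = False.
  clause (m OR NOT w) is falsified — backtrack.
So w = False.
  then (NOT m OR w) forces m = False.
Set e = True.
Set n = False.
All clauses satisfied.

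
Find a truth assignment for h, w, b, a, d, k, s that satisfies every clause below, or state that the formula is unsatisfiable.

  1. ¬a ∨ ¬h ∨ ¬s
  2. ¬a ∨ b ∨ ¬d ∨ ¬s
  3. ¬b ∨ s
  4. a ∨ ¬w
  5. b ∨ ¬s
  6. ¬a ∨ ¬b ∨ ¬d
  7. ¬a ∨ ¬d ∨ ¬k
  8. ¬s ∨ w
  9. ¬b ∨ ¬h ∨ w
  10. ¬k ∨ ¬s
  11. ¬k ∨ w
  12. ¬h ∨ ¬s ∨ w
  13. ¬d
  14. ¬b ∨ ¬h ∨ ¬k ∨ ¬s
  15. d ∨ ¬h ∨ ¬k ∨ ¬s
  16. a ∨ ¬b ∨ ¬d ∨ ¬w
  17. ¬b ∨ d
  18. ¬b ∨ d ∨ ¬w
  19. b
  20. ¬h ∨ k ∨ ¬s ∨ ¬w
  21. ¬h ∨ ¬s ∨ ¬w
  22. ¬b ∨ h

No satisfying assignment exists.

Case d = True:
  Clause (¬d) is falsified — contradiction.
Case d = False:
  (¬b ∨ d) forces b = False.
  Clause (b) is falsified — contradiction.
Both cases fail, so the formula is unsatisfiable.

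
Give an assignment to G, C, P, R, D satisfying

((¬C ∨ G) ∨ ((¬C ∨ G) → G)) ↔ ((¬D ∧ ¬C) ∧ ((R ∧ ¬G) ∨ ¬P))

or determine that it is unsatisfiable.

G=F, C=F, P=F, R=F, D=F

  ((¬C ∨ G) ∨ ((¬C ∨ G) → G)) ↔ ((¬D ∧ ¬C) ∧ ((R ∧ ¬G) ∨ ¬P)) = True
    (¬C ∨ G) ∨ ((¬C ∨ G) → G) = True
      ¬C ∨ G = True
        ¬C = True
      (¬C ∨ G) → G = False
        ¬C ∨ G = True
          ¬C = True
    (¬D ∧ ¬C) ∧ ((R ∧ ¬G) ∨ ¬P) = True
      ¬D ∧ ¬C = True
        ¬D = True
        ¬C = True
      (R ∧ ¬G) ∨ ¬P = True
        R ∧ ¬G = False
          ¬G = True
        ¬P = True
The formula evaluates to True.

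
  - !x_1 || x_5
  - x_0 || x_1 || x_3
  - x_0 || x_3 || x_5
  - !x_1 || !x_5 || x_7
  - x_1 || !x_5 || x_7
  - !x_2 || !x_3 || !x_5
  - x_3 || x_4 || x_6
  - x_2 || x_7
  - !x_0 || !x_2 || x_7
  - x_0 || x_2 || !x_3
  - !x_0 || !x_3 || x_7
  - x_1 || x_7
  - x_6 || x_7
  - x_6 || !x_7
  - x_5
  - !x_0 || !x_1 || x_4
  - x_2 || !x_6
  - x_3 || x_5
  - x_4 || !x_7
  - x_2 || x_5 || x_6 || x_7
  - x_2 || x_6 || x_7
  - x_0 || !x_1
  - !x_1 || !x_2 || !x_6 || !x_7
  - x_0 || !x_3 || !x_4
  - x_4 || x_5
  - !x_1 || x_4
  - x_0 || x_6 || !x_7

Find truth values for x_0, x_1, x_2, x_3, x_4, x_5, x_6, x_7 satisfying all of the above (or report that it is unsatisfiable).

Unit clause (x_5) forces x_5 = True.
Try x_0 = False:
  (x_0 || !x_1) forces x_1 = False.
  (x_0 || x_1 || x_3) forces x_3 = True.
  (x_1 || !x_5 || x_7) forces x_7 = True.
  (!x_2 || !x_3 || !x_5) forces x_2 = False.
  clause (x_0 || x_2 || !x_3) is falsified — backtrack.
So x_0 = True.
Set x_1 = False.
  then (x_1 || !x_5 || x_7) forces x_7 = True.
  then (x_6 || !x_7) forces x_6 = True.
  then (x_2 || !x_6) forces x_2 = True.
  then (x_4 || !x_7) forces x_4 = True.
  then (!x_2 || !x_3 || !x_5) forces x_3 = False.
All clauses satisfied.

x_0: True, x_1: False, x_2: True, x_3: False, x_4: True, x_5: True, x_6: True, x_7: True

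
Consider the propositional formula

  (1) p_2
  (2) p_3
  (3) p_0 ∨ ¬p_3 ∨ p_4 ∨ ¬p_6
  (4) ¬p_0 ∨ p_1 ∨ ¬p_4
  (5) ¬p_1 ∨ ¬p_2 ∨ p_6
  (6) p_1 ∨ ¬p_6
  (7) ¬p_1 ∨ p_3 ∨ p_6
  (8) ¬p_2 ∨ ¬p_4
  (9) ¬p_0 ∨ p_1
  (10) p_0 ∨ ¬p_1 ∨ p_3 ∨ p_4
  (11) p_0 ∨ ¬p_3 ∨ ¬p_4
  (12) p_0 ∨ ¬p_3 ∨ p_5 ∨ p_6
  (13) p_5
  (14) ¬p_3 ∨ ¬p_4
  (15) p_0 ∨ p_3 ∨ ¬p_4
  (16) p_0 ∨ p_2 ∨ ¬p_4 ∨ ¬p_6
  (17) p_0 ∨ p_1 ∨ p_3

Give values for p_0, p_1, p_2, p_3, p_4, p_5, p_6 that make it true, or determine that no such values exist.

p_0=T, p_1=T, p_2=T, p_3=T, p_4=F, p_5=T, p_6=T

Unit clause (p_2) forces p_2 = True.
Unit clause (p_3) forces p_3 = True.
In (¬p_2 ∨ ¬p_4) only ¬p_4 is left, so p_4 = False.
Unit clause (p_5) forces p_5 = True.
Set p_0 = True.
  then (¬p_0 ∨ p_1) forces p_1 = True.
  then (¬p_1 ∨ ¬p_2 ∨ p_6) forces p_6 = True.
All clauses satisfied.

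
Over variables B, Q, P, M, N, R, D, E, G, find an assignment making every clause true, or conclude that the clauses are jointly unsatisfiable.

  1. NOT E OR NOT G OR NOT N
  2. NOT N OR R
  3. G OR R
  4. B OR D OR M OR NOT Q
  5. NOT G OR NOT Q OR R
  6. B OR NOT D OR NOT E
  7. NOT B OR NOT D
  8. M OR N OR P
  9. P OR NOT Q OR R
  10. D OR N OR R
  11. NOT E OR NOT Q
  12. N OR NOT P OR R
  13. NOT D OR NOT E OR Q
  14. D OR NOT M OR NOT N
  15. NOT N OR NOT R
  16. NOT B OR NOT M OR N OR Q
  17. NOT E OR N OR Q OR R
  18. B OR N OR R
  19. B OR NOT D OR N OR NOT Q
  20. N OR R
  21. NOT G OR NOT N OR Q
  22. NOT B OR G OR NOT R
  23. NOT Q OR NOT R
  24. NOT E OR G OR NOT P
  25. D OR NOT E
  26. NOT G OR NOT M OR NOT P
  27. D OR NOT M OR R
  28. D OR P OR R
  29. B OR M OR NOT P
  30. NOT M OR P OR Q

B = True, Q = False, P = True, M = False, N = False, R = True, D = False, E = False, G = True

Set B = True.
  then (NOT B OR NOT D) forces D = False.
  then (D OR NOT E) forces E = False.
Try Q = True:
  (NOT Q OR NOT R) forces R = False.
  (NOT N OR R) forces N = False.
  clause (D OR N OR R) is falsified — backtrack.
So Q = False.
Set P = True.
Set M = False.
Set N = False.
  then (D OR N OR R) forces R = True.
  then (NOT B OR G OR NOT R) forces G = True.
All clauses satisfied.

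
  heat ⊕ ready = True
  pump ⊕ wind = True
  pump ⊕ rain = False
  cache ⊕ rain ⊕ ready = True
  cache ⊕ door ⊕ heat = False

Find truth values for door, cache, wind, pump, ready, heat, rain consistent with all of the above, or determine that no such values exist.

door = False, cache = False, wind = True, pump = False, ready = True, heat = False, rain = False

heat ⊕ ready = F ⊕ T = True ✓
pump ⊕ wind = F ⊕ T = True ✓
pump ⊕ rain = F ⊕ F = False ✓
cache ⊕ rain ⊕ ready = F ⊕ F ⊕ T = True ✓
cache ⊕ door ⊕ heat = F ⊕ F ⊕ F = False ✓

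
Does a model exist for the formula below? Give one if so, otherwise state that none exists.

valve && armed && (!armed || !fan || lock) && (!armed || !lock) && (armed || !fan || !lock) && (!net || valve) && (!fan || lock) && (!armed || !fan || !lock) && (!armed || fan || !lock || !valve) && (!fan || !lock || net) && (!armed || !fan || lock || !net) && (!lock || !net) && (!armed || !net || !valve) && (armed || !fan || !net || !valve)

Unit clause (valve) forces valve = True.
Unit clause (armed) forces armed = True.
In (!armed || !lock) only !lock is left, so lock = False.
In (!fan || lock) only !fan is left, so fan = False.
In (!armed || !net || !valve) only !net is left, so net = False.
All clauses satisfied.

net=F, fan=F, lock=F, armed=T, valve=T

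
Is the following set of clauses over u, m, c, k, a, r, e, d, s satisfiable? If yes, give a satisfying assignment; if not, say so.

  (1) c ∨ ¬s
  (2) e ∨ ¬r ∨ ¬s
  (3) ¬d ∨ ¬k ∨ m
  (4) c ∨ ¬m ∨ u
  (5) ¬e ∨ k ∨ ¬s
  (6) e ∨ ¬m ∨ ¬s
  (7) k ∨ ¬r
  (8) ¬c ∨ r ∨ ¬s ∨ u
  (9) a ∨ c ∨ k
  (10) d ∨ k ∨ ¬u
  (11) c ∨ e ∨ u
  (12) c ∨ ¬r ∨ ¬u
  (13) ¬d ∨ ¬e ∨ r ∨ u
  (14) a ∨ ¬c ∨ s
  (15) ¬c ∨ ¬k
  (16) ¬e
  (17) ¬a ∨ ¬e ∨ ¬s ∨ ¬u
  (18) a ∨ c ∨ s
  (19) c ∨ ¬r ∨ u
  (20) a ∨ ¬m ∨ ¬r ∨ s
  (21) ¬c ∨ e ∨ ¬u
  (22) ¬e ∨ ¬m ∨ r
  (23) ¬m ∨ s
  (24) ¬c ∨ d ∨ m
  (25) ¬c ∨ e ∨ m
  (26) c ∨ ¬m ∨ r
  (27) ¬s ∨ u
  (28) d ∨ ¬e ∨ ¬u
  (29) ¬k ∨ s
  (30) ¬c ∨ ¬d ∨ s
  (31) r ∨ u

Unit clause (¬e) forces e = False.
Try u = False:
  (c ∨ e ∨ u) forces c = True.
  (¬c ∨ ¬k) forces k = False.
  (k ∨ ¬r) forces r = False.
  clause (r ∨ u) is falsified — backtrack.
So u = True.
  then (¬c ∨ e ∨ ¬u) forces c = False.
  then (c ∨ ¬s) forces s = False.
  then (c ∨ ¬r ∨ ¬u) forces r = False.
  then (a ∨ c ∨ s) forces a = True.
  then (¬m ∨ s) forces m = False.
  then (¬k ∨ s) forces k = False.
  then (d ∨ k ∨ ¬u) forces d = True.
All clauses satisfied.

u: True, m: False, c: False, k: False, a: True, r: False, e: False, d: True, s: False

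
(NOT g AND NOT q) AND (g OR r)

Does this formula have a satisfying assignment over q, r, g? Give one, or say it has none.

q=F, r=T, g=F

  NOT g AND NOT q = True
    NOT g = True
    NOT q = True
  g OR r = True
Both conjuncts True, so the formula holds.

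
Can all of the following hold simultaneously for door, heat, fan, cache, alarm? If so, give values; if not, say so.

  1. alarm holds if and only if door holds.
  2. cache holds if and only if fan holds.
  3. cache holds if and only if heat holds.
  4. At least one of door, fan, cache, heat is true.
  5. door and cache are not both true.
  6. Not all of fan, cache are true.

door: True, heat: False, fan: False, cache: False, alarm: True

  (1) alarm=T, door=T — same ✓
  (2) cache=F, fan=F — same ✓
  (3) cache=F, heat=F — same ✓
  (4) {door, fan, cache, heat}: 1 true — at least one ✓
  (5) door=T, cache=F — not both ✓
  (6) {fan, cache}: 0/2 true — not all ✓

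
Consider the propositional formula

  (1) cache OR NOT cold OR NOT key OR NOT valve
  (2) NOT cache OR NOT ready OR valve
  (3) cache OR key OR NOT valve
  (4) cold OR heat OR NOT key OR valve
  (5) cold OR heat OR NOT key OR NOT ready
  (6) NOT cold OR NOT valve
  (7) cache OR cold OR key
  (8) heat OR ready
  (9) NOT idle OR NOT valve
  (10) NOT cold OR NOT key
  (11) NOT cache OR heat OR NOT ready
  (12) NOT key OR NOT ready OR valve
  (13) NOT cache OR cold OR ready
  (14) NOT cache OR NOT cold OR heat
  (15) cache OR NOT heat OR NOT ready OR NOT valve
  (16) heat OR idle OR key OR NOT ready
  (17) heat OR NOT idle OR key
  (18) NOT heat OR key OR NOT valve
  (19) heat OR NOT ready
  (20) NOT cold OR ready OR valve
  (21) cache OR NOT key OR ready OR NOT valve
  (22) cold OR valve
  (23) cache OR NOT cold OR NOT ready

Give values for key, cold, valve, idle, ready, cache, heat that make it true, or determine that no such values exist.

key = True, cold = False, valve = True, idle = False, ready = True, cache = True, heat = True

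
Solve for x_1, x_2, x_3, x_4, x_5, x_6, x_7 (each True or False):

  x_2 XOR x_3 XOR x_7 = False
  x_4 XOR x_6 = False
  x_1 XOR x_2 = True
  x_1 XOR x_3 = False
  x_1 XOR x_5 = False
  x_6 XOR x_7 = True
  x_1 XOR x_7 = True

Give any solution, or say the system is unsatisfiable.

x_1=F, x_2=T, x_3=F, x_4=F, x_5=F, x_6=F, x_7=T

x_2 XOR x_3 XOR x_7 = T XOR F XOR T = False ✓
x_4 XOR x_6 = F XOR F = False ✓
x_1 XOR x_2 = F XOR T = True ✓
x_1 XOR x_3 = F XOR F = False ✓
x_1 XOR x_5 = F XOR F = False ✓
x_6 XOR x_7 = F XOR T = True ✓
x_1 XOR x_7 = F XOR T = True ✓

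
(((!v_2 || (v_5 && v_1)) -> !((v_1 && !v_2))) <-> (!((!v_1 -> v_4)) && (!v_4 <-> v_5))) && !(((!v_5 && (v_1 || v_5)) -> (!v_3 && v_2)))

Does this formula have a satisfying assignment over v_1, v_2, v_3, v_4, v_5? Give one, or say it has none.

v_1: True; v_2: False; v_3: False; v_4: True; v_5: False

  ((!v_2 || (v_5 && v_1)) -> !((v_1 && !v_2))) <-> (!((!v_1 -> v_4)) && (!v_4 <-> v_5)) = True
    (!v_2 || (v_5 && v_1)) -> !((v_1 && !v_2)) = False
      !v_2 || (v_5 && v_1) = True
        !v_2 = True
        v_5 && v_1 = False
      !((v_1 && !v_2)) = False
        v_1 && !v_2 = True
          !v_2 = True
    !((!v_1 -> v_4)) && (!v_4 <-> v_5) = False
      !((!v_1 -> v_4)) = False
        !v_1 -> v_4 = True
          !v_1 = False
      !v_4 <-> v_5 = True
        !v_4 = False
  !(((!v_5 && (v_1 || v_5)) -> (!v_3 && v_2))) = True
    (!v_5 && (v_1 || v_5)) -> (!v_3 && v_2) = False
      !v_5 && (v_1 || v_5) = True
        !v_5 = True
        v_1 || v_5 = True
      !v_3 && v_2 = False
        !v_3 = True
Both conjuncts True, so the formula holds.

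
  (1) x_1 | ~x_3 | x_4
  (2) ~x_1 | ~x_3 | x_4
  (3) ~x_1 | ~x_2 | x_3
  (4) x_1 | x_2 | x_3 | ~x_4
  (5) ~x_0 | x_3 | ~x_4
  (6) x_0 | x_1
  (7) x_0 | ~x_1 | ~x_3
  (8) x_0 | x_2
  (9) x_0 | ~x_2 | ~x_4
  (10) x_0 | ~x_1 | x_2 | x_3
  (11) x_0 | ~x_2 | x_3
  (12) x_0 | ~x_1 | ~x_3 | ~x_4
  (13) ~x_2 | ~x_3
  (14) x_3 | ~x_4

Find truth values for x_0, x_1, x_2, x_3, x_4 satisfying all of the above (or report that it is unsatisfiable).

x_0: True, x_1: False, x_2: False, x_3: False, x_4: False

Try x_0 = False:
  (x_0 | x_1) forces x_1 = True.
  (x_0 | ~x_1 | ~x_3) forces x_3 = False.
  (~x_1 | ~x_2 | x_3) forces x_2 = False.
  clause (x_0 | x_2) is falsified — backtrack.
So x_0 = True.
Set x_1 = False.
Set x_2 = False.
Set x_3 = False.
  then (x_1 | x_2 | x_3 | ~x_4) forces x_4 = False.
All clauses satisfied.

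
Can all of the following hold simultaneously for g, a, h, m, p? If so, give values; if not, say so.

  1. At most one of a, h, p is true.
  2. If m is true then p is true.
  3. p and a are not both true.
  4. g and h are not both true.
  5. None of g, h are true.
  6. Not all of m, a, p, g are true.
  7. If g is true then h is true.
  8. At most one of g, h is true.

g = False, a = False, h = False, m = False, p = True

  (1) {a, h, p}: 1 true — at most one ✓
  (2) m=F ⇒ p: vacuous ✓
  (3) p=T, a=F — not both ✓
  (4) g=F, h=F — not both ✓
  (5) {g, h}: 0 true — none ✓
  (6) {m, a, p, g}: 1/4 true — not all ✓
  (7) g=F ⇒ h: vacuous ✓
  (8) {g, h}: 0 true — at most one ✓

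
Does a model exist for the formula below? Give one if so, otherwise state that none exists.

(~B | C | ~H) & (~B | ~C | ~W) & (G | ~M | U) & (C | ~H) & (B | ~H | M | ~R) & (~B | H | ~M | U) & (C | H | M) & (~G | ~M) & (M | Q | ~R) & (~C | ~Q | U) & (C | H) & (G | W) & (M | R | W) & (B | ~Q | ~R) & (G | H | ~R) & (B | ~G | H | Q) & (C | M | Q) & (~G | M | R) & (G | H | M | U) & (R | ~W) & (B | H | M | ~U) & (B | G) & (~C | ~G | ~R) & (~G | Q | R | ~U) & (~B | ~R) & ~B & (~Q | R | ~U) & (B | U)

Case C = True:
  (~B) forces B = False.
  (B | G) forces G = True.
  (~G | ~M) forces M = False.
  (~G | M | R) forces R = True.
  Clause (~C | ~G | ~R) is falsified — contradiction.
Case C = False:
  (C | ~H) forces H = False.
  Clause (C | H) is falsified — contradiction.
Both cases fail, so the formula is unsatisfiable.

Unsatisfiable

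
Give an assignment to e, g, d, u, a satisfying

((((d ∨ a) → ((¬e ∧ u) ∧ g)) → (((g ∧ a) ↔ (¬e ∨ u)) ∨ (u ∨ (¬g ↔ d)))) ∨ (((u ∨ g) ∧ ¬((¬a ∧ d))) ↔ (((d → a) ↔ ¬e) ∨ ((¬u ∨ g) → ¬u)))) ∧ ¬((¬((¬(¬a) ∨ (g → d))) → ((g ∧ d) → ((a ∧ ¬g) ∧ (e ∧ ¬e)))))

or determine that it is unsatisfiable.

The conjunct ¬((¬((¬(¬a) ∨ (g → d))) → ((g ∧ d) → ((a ∧ ¬g) ∧ (e ∧ ¬e))))) is unsatisfiable on its own:
  d = True: this becomes ¬((False → (g → ((a ∧ ¬g) ∧ (e ∧ ¬e))))) = False.
  d = False: this becomes ¬((¬((¬(¬a) ∨ ¬g)) → True)) = False.
So the whole conjunction is unsatisfiable.

Unsatisfiable — no assignment works.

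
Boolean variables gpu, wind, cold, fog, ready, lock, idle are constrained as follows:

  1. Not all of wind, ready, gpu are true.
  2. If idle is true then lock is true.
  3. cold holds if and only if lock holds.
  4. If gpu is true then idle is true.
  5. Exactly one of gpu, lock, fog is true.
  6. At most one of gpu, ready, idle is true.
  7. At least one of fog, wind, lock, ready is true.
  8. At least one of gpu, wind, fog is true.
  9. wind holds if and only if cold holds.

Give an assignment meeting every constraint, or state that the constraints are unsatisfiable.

gpu: False, wind: True, cold: True, fog: False, ready: False, lock: True, idle: True

  (1) {wind, ready, gpu}: 1/3 true — not all ✓
  (2) idle=T ⇒ lock: T ✓
  (3) cold=T, lock=T — same ✓
  (4) gpu=F ⇒ idle: vacuous ✓
  (5) {gpu, lock, fog}: 1 true — exactly one ✓
  (6) {gpu, ready, idle}: 1 true — at most one ✓
  (7) {fog, wind, lock, ready}: 2 true — at least one ✓
  (8) {gpu, wind, fog}: 1 true — at least one ✓
  (9) wind=T, cold=T — same ✓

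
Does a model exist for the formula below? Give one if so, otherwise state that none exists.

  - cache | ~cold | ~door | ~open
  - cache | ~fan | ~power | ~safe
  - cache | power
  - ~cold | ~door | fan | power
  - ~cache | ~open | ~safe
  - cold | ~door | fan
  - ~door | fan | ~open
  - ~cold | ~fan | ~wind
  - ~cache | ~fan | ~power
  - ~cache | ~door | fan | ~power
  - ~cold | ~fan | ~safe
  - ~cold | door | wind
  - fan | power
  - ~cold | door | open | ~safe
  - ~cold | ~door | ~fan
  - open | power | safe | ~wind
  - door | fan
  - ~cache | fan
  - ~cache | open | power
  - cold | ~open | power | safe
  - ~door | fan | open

door = False, open = True, cache = False, cold = False, fan = True, safe = False, wind = False, power = True

Set door = False.
  then (door | fan) forces fan = True.
Set open = True.
Try cache = True:
  (~cache | ~open | ~safe) forces safe = False.
  (~cache | ~fan | ~power) forces power = False.
  (cold | ~open | power | safe) forces cold = True.
  (~cold | ~fan | ~wind) forces wind = False.
  clause (~cold | door | wind) is falsified — backtrack.
So cache = False.
  then (cache | power) forces power = True.
  then (cache | ~fan | ~power | ~safe) forces safe = False.
Set cold = False.
Set wind = False.
All clauses satisfied.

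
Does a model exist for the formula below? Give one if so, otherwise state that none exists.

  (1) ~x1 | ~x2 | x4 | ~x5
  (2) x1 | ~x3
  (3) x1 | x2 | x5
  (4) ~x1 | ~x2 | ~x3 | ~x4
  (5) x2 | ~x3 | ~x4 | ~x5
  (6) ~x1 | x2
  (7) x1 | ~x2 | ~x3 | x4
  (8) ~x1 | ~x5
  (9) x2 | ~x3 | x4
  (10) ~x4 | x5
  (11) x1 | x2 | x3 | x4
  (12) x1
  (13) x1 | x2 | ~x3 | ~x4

Unit clause (x1) forces x1 = True.
In (~x1 | x2) only x2 is left, so x2 = True.
In (~x1 | ~x5) only ~x5 is left, so x5 = False.
In (~x4 | x5) only ~x4 is left, so x4 = False.
Set x3 = True.
All clauses satisfied.

x1 = True, x2 = True, x3 = True, x4 = False, x5 = False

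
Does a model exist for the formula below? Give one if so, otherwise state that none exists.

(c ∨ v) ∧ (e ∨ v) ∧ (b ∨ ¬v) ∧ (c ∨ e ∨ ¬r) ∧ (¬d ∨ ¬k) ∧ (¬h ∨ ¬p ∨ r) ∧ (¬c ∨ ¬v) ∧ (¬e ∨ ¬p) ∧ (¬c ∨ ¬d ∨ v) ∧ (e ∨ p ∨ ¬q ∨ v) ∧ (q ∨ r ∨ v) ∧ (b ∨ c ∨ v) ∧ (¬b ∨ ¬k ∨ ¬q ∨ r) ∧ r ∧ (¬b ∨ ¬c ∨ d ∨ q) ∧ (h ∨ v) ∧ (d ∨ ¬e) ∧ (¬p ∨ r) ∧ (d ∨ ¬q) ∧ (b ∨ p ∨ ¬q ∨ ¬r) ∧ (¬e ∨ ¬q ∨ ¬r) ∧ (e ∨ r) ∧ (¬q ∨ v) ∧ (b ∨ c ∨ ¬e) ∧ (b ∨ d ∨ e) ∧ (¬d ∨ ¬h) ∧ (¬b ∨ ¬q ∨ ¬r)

Unit clause (r) forces r = True.
Set p = False.
Set d = True.
  then (¬d ∨ ¬k) forces k = False.
  then (¬d ∨ ¬h) forces h = False.
  then (h ∨ v) forces v = True.
  then (b ∨ ¬v) forces b = True.
  then (¬c ∨ ¬v) forces c = False.
  then (¬b ∨ ¬q ∨ ¬r) forces q = False.
  then (c ∨ e ∨ ¬r) forces e = True.
All clauses satisfied.

p = False; d = True; q = False; k = False; h = False; c = False; v = True; b = True; e = True; r = True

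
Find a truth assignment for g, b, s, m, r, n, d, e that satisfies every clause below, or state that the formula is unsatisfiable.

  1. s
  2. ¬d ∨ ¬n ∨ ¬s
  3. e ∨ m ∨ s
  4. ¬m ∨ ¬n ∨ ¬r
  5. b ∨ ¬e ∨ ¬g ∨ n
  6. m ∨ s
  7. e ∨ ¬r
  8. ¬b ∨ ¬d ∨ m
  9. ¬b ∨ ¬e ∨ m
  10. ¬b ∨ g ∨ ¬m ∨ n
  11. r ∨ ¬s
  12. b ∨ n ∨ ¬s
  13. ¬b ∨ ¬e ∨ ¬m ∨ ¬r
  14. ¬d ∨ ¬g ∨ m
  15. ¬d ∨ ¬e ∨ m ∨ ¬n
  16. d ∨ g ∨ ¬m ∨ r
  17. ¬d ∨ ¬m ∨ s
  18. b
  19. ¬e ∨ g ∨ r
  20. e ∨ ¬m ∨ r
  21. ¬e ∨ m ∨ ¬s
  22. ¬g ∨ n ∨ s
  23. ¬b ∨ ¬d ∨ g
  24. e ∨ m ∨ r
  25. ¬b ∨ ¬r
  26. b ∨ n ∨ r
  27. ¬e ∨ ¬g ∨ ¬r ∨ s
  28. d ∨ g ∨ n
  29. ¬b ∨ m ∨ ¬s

UNSATISFIABLE

Case b = True:
  (s) forces s = True.
  (r ∨ ¬s) forces r = True.
  Clause (¬b ∨ ¬r) is falsified — contradiction.
Case b = False:
  Clause (b) is falsified — contradiction.
Both cases fail, so the formula is unsatisfiable.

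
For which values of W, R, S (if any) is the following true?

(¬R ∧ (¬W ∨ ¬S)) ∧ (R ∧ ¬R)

Case R = True: the conjunct ¬R is False.
Case R = False: the conjunct R is False.
Both cases fail — unsatisfiable.

UNSATISFIABLE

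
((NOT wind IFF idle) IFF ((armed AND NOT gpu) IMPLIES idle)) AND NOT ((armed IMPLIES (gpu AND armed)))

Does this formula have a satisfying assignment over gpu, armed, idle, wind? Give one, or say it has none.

gpu=F; armed=T; idle=F; wind=F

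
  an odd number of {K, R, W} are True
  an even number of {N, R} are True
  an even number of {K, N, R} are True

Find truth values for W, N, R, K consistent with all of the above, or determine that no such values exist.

W=F, N=T, R=T, K=F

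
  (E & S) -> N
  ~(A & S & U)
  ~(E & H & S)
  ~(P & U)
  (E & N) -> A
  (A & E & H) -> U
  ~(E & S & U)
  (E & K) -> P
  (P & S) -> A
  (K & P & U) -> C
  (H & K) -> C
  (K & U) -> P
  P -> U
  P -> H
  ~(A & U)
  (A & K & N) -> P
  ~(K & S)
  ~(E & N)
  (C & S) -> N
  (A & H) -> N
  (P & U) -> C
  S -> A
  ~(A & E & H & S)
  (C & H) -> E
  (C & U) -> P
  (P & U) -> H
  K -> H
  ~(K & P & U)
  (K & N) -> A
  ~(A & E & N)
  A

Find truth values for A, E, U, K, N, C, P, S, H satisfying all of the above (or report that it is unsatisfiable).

A = True; E = False; U = False; K = False; N = True; C = True; P = False; S = False; H = False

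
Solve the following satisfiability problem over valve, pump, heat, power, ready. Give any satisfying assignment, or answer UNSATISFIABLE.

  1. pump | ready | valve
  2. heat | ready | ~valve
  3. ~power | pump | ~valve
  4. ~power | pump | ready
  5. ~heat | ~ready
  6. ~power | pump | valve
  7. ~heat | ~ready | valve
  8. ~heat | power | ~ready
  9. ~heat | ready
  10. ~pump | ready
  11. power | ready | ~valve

Set valve = True.
Set pump = True.
  then (~pump | ready) forces ready = True.
  then (~heat | ~ready) forces heat = False.
Set power = False.
All clauses satisfied.

valve: True; pump: True; heat: False; power: False; ready: True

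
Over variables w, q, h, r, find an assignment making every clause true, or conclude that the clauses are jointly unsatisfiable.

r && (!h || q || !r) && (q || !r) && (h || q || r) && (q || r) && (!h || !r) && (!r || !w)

w: False, q: True, h: False, r: True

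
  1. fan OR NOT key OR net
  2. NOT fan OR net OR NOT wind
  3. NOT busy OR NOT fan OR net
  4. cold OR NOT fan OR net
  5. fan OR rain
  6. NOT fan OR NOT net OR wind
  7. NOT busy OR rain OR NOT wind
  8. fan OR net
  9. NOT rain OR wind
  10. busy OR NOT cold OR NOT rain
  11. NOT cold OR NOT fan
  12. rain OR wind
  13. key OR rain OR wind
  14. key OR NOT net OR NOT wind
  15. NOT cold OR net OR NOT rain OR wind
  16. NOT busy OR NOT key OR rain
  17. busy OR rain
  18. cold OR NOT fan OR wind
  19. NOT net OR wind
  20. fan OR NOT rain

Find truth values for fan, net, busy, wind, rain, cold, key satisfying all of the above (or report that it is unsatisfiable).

Try fan = False:
  (fan OR rain) forces rain = True.
  clause (fan OR NOT rain) is falsified — backtrack.
So fan = True.
  then (NOT cold OR NOT fan) forces cold = False.
  then (cold OR NOT fan OR wind) forces wind = True.
  then (NOT fan OR net OR NOT wind) forces net = True.
  then (key OR NOT net OR NOT wind) forces key = True.
Set busy = False.
  then (busy OR rain) forces rain = True.
All clauses satisfied.

fan: True, net: True, busy: False, wind: True, rain: True, cold: False, key: True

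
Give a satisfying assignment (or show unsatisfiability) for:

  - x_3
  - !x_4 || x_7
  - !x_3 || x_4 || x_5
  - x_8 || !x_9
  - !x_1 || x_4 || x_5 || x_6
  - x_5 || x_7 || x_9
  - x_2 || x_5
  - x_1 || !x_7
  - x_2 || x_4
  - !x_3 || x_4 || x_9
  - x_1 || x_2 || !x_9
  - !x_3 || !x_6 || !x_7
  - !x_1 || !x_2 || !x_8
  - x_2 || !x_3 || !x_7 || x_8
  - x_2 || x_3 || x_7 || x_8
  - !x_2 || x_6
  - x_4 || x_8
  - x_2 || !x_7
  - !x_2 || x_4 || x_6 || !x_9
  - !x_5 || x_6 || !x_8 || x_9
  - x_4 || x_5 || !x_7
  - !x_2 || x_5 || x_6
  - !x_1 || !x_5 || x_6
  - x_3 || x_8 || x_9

x_1: False, x_2: True, x_3: True, x_4: False, x_5: True, x_6: True, x_7: False, x_8: True, x_9: True

Unit clause (x_3) forces x_3 = True.
Set x_1 = False.
  then (x_1 || !x_7) forces x_7 = False.
  then (!x_4 || x_7) forces x_4 = False.
  then (!x_3 || x_4 || x_5) forces x_5 = True.
  then (x_2 || x_4) forces x_2 = True.
  then (!x_3 || x_4 || x_9) forces x_9 = True.
  then (!x_2 || x_6) forces x_6 = True.
  then (x_4 || x_8) forces x_8 = True.
All clauses satisfied.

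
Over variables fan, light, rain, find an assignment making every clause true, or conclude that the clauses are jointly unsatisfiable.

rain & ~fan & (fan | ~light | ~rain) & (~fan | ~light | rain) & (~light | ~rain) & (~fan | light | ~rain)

fan = False, light = False, rain = True

Unit clause (rain) forces rain = True.
Unit clause (~fan) forces fan = False.
In (fan | ~light | ~rain) only ~light is left, so light = False.
Check each clause:
  (rain): rain holds.
  (~fan): ~fan holds.
  (fan | ~light | ~rain): ~light holds.
  (~fan | ~light | rain): ~fan holds.
  (~light | ~rain): ~light holds.
  (~fan | light | ~rain): ~fan holds.
All clauses satisfied.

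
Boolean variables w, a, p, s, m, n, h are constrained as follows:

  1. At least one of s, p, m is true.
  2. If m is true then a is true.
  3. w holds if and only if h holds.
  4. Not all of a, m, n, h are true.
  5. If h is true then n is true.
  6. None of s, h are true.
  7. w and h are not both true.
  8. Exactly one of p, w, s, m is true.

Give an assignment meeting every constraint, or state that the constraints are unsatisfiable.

w = False; a = False; p = True; s = False; m = False; n = True; h = False

  (1) {s, p, m}: 1 true — at least one ✓
  (2) m=F ⇒ a: vacuous ✓
  (3) w=F, h=F — same ✓
  (4) {a, m, n, h}: 1/4 true — not all ✓
  (5) h=F ⇒ n: vacuous ✓
  (6) {s, h}: 0 true — none ✓
  (7) w=F, h=F — not both ✓
  (8) {p, w, s, m}: 1 true — exactly one ✓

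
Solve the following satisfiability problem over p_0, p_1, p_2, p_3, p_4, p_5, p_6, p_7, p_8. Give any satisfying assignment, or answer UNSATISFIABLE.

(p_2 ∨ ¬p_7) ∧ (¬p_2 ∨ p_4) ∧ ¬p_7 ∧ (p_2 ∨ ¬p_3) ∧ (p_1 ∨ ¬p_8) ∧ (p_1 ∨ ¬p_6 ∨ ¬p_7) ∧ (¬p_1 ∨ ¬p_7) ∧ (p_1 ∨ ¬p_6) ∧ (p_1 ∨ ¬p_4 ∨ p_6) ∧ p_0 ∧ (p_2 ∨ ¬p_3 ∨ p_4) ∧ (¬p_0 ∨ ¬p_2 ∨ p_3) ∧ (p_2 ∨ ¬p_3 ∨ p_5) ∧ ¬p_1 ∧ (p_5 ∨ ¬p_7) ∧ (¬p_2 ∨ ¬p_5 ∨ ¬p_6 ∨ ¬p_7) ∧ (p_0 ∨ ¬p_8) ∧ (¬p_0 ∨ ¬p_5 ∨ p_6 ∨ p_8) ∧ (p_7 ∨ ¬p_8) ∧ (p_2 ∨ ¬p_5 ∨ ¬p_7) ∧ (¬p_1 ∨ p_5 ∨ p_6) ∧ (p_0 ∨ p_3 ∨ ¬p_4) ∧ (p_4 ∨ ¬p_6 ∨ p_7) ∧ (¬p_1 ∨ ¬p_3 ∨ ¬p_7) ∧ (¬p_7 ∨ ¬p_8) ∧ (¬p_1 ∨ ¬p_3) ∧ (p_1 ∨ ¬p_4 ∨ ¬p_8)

Unit clause (¬p_7) forces p_7 = False.
Unit clause (p_0) forces p_0 = True.
Unit clause (¬p_1) forces p_1 = False.
In (p_7 ∨ ¬p_8) only ¬p_8 is left, so p_8 = False.
In (p_1 ∨ ¬p_6) only ¬p_6 is left, so p_6 = False.
In (p_1 ∨ ¬p_4 ∨ p_6) only ¬p_4 is left, so p_4 = False.
In (¬p_0 ∨ ¬p_5 ∨ p_6 ∨ p_8) only ¬p_5 is left, so p_5 = False.
In (¬p_2 ∨ p_4) only ¬p_2 is left, so p_2 = False.
In (p_2 ∨ ¬p_3) only ¬p_3 is left, so p_3 = False.
All clauses satisfied.

p_0=T, p_1=F, p_2=F, p_3=F, p_4=F, p_5=F, p_6=F, p_7=F, p_8=F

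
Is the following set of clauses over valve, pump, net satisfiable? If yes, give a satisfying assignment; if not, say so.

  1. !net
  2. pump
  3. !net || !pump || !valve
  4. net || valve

Unit clause (!net) forces net = False.
Unit clause (pump) forces pump = True.
In (net || valve) only valve is left, so valve = True.
Check each clause:
  (!net): !net holds.
  (pump): pump holds.
  (!net || !pump || !valve): !net holds.
  (net || valve): valve holds.
All clauses satisfied.

valve: True; pump: True; net: False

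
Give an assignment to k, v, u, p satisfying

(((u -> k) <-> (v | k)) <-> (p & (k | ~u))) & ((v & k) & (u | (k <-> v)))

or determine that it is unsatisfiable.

k = True, v = True, u = False, p = True

  ((u -> k) <-> (v | k)) <-> (p & (k | ~u)) = True
    (u -> k) <-> (v | k) = True
      u -> k = True
      v | k = True
    p & (k | ~u) = True
      k | ~u = True
        ~u = True
  (v & k) & (u | (k <-> v)) = True
    v & k = True
    u | (k <-> v) = True
      k <-> v = True
Both conjuncts True, so the formula holds.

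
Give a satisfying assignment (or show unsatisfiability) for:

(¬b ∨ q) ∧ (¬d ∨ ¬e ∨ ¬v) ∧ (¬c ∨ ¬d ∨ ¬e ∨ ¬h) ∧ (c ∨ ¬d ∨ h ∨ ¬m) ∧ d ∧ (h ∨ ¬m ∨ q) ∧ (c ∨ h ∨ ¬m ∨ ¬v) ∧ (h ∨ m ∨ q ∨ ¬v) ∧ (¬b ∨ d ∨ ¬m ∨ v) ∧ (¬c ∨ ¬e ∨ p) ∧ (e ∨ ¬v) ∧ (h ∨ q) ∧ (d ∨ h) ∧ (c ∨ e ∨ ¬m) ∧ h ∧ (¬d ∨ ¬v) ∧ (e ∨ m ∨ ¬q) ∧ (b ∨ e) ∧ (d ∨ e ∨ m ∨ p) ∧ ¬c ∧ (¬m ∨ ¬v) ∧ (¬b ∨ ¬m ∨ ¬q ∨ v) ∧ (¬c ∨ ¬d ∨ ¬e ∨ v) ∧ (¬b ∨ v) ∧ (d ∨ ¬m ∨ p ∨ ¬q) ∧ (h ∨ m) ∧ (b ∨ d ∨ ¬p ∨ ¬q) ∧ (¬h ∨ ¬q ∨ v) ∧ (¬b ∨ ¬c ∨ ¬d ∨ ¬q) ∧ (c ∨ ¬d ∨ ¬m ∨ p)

Unit clause (d) forces d = True.
Unit clause (h) forces h = True.
In (¬d ∨ ¬v) only ¬v is left, so v = False.
Unit clause (¬c) forces c = False.
In (¬b ∨ v) only ¬b is left, so b = False.
In (¬h ∨ ¬q ∨ v) only ¬q is left, so q = False.
In (b ∨ e) only e is left, so e = True.
Set p = True.
Set m = True.
All clauses satisfied.

h = True; d = True; p = True; c = False; q = False; b = False; m = True; v = False; e = True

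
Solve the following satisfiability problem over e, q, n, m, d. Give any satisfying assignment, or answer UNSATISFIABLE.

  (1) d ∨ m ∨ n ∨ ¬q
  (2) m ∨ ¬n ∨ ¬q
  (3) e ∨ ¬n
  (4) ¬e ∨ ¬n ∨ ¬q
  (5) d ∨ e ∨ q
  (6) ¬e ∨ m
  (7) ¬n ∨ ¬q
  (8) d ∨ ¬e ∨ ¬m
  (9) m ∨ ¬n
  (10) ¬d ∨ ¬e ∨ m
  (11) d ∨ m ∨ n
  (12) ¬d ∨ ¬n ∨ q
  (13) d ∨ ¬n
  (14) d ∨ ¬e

Set e = True.
  then (¬e ∨ m) forces m = True.
  then (d ∨ ¬e ∨ ¬m) forces d = True.
Set q = False.
  then (¬d ∨ ¬n ∨ q) forces n = False.
All clauses satisfied.

e=T, q=F, n=F, m=T, d=T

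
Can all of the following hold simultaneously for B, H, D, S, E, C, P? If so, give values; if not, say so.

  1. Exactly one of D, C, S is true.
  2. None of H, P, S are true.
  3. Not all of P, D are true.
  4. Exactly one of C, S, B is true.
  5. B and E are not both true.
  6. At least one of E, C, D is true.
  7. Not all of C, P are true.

B=F; H=F; D=F; S=F; E=T; C=T; P=F

  (1) {D, C, S}: 1 true — exactly one ✓
  (2) {H, P, S}: 0 true — none ✓
  (3) {P, D}: 0/2 true — not all ✓
  (4) {C, S, B}: 1 true — exactly one ✓
  (5) B=F, E=T — not both ✓
  (6) {E, C, D}: 2 true — at least one ✓
  (7) {C, P}: 1/2 true — not all ✓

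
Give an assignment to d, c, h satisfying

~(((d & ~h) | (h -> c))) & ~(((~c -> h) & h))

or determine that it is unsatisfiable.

Case h = True: the conjunct ~(((~c -> h) & h)) becomes ~((True & True)) = False.
Case h = False: the conjunct ~(((d & ~h) | (h -> c))) becomes ~((d | True)) = False.
Both cases fail — unsatisfiable.

UNSATISFIABLE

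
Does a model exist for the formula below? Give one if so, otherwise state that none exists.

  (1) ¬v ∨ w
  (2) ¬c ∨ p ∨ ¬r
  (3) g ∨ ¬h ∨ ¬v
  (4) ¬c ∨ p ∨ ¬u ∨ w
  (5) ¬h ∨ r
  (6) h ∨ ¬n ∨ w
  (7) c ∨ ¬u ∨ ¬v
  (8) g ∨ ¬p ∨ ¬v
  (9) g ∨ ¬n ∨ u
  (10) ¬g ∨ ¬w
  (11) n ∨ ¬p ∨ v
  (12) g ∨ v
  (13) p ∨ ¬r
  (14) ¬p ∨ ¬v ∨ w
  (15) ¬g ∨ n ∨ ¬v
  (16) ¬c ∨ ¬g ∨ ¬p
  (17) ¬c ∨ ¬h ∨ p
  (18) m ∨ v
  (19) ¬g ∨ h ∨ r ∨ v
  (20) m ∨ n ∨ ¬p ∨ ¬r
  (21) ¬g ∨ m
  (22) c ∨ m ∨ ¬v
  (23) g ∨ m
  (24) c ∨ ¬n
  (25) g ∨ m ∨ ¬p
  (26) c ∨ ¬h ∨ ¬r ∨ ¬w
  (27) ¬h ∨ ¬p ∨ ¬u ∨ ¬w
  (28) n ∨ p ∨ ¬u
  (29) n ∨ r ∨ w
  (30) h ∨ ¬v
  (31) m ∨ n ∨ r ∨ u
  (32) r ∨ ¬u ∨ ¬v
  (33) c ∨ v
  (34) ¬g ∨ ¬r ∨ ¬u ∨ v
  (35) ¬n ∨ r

Case w = True:
  (¬g ∨ ¬w) forces g = False.
  (g ∨ v) forces v = True.
  (g ∨ ¬h ∨ ¬v) forces h = False.
  Clause (h ∨ ¬v) is falsified — contradiction.
Case w = False:
  (¬v ∨ w) forces v = False.
  (g ∨ v) forces g = True.
  (m ∨ v) forces m = True.
  (c ∨ v) forces c = True.
  (¬c ∨ ¬g ∨ ¬p) forces p = False.
  (¬c ∨ p ∨ ¬r) forces r = False.
  (¬c ∨ p ∨ ¬u ∨ w) forces u = False.
  (¬h ∨ r) forces h = False.
  Clause (¬g ∨ h ∨ r ∨ v) is falsified — contradiction.
Both cases fail, so the formula is unsatisfiable.

The formula is unsatisfiable.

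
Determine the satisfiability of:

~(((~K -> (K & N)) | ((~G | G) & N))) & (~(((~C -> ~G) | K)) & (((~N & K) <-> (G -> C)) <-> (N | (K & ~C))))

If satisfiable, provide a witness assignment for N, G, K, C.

UNSATISFIABLE

Case K = True: the conjunct ~(((~K -> (K & N)) | ((~G | G) & N))) becomes ~((True | ((~G | G) & N))) = False.
Case K = False: the formula simplifies to ~(((~G | G) & N)) & (~((~C -> ~G)) & (~((G -> C)) <-> N)).
  G = True: simplifies to ~N & (~C & (~C <-> N)).
    N = True: the conjunct ~N is False.
    N = False: simplifies to ~C & C.
      C = True: the conjunct ~C is False.
      C = False: the conjunct C is False.
  G = False: the conjunct ~((~C -> ~G)) becomes ~((~C -> True)) = False.
Both cases fail — unsatisfiable.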